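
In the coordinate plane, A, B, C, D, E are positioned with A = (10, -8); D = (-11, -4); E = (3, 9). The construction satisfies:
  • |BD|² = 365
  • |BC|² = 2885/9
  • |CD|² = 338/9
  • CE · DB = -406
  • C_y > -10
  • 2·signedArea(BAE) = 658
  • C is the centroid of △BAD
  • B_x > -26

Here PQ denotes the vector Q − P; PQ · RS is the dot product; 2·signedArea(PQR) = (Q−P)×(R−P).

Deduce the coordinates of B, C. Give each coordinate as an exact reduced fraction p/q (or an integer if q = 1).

B = (-25, -17)
C = (-26/3, -29/3)

1. B_x = -25  [line -17·x + -7·y + -544 = 0 ∩ |BD|² = 365]
2. B_y = -17  [line -17·x + -7·y + -544 = 0 ∩ |BD|² = 365]
   → B = (-25, -17)
3. C_x = -26/3  [C is the centroid of △BAD]
4. C_y = -29/3  [C is the centroid of △BAD]
   → C = (-26/3, -29/3)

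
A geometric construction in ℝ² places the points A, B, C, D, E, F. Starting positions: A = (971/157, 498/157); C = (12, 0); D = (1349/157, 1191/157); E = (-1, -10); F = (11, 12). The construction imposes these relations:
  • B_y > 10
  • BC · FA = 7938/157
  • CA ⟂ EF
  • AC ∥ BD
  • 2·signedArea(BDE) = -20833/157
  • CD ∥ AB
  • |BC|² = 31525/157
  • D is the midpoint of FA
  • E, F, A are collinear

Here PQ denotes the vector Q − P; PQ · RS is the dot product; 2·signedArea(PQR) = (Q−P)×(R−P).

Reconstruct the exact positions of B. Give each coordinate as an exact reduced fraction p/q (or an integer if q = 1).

1. B_x = 436/157  [AC ∥ BD ∩ CD ∥ AB]
2. B_y = 1689/157  [AC ∥ BD ∩ CD ∥ AB]
   → B = (436/157, 1689/157)

B = (436/157, 1689/157)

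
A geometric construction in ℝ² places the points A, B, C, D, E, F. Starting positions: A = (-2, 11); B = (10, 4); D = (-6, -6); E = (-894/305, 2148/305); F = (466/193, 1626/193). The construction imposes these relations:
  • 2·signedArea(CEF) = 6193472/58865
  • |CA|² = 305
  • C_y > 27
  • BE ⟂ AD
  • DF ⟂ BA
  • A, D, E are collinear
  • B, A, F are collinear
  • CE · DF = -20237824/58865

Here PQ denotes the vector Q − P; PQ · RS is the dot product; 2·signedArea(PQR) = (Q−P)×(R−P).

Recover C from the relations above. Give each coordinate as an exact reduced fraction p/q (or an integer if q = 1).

1. C_x = 2  [2·signedArea(CEF) = 6193472/58865 ∩ CE · DF = -20237824/58865]
2. C_y = 28  [2·signedArea(CEF) = 6193472/58865 ∩ CE · DF = -20237824/58865]
   → C = (2, 28)

C = (2, 28)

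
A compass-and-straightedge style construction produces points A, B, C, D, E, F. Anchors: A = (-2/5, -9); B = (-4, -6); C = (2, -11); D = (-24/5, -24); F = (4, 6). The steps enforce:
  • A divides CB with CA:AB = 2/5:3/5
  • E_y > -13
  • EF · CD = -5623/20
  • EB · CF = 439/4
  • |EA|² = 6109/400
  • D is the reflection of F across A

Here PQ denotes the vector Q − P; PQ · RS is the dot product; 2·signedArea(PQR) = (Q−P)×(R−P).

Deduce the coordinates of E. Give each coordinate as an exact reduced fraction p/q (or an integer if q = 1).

1. E_x = -3/2  [EB · CF = 439/4 ∩ EF · CD = -5623/20]
2. E_y = -51/4  [EB · CF = 439/4 ∩ EF · CD = -5623/20]
   → E = (-3/2, -51/4)

E = (-3/2, -51/4)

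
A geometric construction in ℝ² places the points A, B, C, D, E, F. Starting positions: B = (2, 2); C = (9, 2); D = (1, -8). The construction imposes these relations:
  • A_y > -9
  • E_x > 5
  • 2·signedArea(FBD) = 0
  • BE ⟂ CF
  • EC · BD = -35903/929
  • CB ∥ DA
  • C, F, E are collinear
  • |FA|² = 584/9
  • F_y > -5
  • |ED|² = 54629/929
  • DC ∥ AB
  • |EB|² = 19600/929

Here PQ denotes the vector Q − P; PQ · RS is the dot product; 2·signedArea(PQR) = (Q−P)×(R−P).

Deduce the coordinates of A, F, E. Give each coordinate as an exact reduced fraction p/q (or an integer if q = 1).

A = (-6, -8)
E = (4658/929, -1362/929)
F = (4/3, -14/3)

1. A_x = -6  [DC ∥ AB ∩ CB ∥ DA]
2. A_y = -8  [DC ∥ AB ∩ CB ∥ DA]
   → A = (-6, -8)
3. F_x = 4/3  [line 10·x + -1·y + -18 = 0 ∩ |FA|² = 584/9]
4. F_y = -14/3  [line 10·x + -1·y + -18 = 0 ∩ |FA|² = 584/9]
   → F = (4/3, -14/3)
5. E_x = 4658/929  [C, F, E are collinear ∩ BE ⟂ CF]
6. E_y = -1362/929  [C, F, E are collinear ∩ BE ⟂ CF]
   → E = (4658/929, -1362/929)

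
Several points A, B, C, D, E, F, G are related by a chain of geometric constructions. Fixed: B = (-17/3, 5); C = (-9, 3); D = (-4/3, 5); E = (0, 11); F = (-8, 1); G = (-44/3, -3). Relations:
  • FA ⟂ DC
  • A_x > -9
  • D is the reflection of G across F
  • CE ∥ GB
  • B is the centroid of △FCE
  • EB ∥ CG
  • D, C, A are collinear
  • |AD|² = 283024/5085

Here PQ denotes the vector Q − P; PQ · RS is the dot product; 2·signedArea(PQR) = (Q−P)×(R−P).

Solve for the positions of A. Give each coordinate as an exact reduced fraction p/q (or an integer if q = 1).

A = (-4832/565, 1761/565)

1. A_x = -4832/565  [D, C, A are collinear ∩ FA ⟂ DC]
2. A_y = 1761/565  [D, C, A are collinear ∩ FA ⟂ DC]
   → A = (-4832/565, 1761/565)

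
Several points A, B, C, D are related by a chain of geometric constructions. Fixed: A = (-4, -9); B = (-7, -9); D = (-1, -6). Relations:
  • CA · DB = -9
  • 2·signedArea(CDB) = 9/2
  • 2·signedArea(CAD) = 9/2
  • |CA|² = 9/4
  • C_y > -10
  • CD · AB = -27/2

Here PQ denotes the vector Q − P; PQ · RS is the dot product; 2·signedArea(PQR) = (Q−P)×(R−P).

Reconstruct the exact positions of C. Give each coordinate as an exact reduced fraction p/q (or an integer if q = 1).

C = (-11/2, -9)

1. C_x = -11/2  [2·signedArea(CAD) = 9/2 ∩ CD · AB = -27/2]
2. C_y = -9  [2·signedArea(CAD) = 9/2 ∩ CD · AB = -27/2]
   → C = (-11/2, -9)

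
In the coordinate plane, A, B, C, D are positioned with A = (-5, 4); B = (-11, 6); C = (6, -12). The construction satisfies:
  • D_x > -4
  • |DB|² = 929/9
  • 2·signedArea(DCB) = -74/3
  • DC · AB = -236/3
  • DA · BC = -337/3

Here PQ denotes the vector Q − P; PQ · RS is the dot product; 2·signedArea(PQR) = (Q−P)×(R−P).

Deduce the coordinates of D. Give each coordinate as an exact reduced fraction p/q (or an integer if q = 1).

1. D_x = -10/3  [DA · BC = -337/3 ∩ 2·signedArea(DCB) = -74/3]
2. D_y = -2/3  [DA · BC = -337/3 ∩ 2·signedArea(DCB) = -74/3]
   → D = (-10/3, -2/3)

D = (-10/3, -2/3)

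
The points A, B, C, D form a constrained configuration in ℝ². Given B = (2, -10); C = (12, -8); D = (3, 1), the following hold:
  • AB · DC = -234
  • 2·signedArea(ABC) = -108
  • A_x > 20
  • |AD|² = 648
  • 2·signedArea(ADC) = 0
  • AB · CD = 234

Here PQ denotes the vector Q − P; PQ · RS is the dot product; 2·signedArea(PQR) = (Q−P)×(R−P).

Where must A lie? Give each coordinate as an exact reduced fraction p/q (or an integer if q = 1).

A = (21, -17)

1. A_x = 21  [2·signedArea(ADC) = 0 ∩ 2·signedArea(ABC) = -108]
2. A_y = -17  [2·signedArea(ADC) = 0 ∩ 2·signedArea(ABC) = -108]
   → A = (21, -17)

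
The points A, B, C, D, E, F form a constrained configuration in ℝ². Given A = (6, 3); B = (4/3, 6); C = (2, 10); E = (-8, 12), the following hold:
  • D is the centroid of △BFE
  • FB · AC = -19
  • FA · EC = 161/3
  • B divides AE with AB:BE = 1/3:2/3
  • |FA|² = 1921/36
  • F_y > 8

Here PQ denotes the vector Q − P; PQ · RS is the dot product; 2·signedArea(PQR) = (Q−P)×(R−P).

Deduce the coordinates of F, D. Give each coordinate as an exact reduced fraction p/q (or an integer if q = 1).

D = (-29/18, 9)
F = (11/6, 9)

1. F_x = 11/6  [FA · EC = 161/3 ∩ FB · AC = -19]
2. F_y = 9  [FA · EC = 161/3 ∩ FB · AC = -19]
   → F = (11/6, 9)
3. D_x = -29/18  [D is the centroid of △BFE]
4. D_y = 9  [D is the centroid of △BFE]
   → D = (-29/18, 9)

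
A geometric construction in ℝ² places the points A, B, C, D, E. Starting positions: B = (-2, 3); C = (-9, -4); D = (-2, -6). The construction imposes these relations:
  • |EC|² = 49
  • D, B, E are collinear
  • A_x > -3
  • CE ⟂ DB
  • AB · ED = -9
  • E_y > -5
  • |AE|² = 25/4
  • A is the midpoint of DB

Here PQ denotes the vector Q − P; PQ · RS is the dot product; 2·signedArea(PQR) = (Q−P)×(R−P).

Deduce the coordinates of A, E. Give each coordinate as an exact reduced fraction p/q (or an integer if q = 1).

1. A_x = -2  [A is the midpoint of DB]
2. A_y = -3/2  [A is the midpoint of DB]
   → A = (-2, -3/2)
3. E_x = -2  [D, B, E are collinear ∩ CE ⟂ DB]
4. E_y = -4  [D, B, E are collinear ∩ CE ⟂ DB]
   → E = (-2, -4)

A = (-2, -3/2)
E = (-2, -4)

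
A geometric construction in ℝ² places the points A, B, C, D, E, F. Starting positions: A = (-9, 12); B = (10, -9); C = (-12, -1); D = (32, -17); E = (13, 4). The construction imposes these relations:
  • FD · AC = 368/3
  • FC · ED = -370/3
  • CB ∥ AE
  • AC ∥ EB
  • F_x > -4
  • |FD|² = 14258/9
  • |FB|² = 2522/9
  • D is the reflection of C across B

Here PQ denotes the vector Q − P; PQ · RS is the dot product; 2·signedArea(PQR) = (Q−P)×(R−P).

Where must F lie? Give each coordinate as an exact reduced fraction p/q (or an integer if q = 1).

1. F_x = -11/3  [FC · ED = -370/3 ∩ FD · AC = 368/3]
2. F_y = 2/3  [FC · ED = -370/3 ∩ FD · AC = 368/3]
   → F = (-11/3, 2/3)

F = (-11/3, 2/3)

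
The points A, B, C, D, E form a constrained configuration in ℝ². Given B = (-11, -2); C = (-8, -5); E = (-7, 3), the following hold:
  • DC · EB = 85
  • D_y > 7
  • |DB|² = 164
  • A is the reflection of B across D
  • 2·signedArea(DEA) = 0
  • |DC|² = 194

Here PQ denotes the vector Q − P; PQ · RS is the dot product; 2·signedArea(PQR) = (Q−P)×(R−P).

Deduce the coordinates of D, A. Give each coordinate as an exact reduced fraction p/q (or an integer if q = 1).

1. D_x = -3  [line 4·x + 5·y + -28 = 0 ∩ |DB|² = 164]
2. D_y = 8  [line 4·x + 5·y + -28 = 0 ∩ |DB|² = 164]
   → D = (-3, 8)
3. A_x = 5  [2·signedArea(DEA) = 0 ∩ A is the reflection of B across D]
4. A_y = 18  [2·signedArea(DEA) = 0 ∩ A is the reflection of B across D]
   → A = (5, 18)

A = (5, 18)
D = (-3, 8)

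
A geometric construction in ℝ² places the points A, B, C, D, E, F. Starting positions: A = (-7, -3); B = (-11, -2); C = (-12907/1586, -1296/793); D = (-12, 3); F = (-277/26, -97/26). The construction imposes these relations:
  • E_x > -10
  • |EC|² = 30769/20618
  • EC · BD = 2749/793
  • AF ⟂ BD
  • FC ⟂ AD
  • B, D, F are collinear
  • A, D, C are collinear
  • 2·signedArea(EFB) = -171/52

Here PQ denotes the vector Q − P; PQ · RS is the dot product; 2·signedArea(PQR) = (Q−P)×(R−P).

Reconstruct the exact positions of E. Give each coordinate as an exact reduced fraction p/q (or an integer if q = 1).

1. E_x = -9  [EC · BD = 2749/793 ∩ 2·signedArea(EFB) = -171/52]
2. E_y = -5/2  [EC · BD = 2749/793 ∩ 2·signedArea(EFB) = -171/52]
   → E = (-9, -5/2)

E = (-9, -5/2)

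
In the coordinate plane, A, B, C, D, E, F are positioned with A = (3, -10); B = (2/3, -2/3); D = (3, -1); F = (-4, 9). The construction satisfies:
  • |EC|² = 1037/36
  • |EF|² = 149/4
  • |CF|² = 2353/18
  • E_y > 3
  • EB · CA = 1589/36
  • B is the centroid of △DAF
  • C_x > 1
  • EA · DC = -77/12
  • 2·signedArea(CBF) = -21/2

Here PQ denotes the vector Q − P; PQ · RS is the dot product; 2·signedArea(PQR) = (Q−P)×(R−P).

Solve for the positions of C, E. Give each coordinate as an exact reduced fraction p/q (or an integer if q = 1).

C = (11/6, -5/6)
E = (-1/2, 4)

1. C_x = 11/6  [line -29/3·x + -14/3·y + 83/6 = 0 ∩ |CF|² = 2353/18]
2. C_y = -5/6  [line -29/3·x + -14/3·y + 83/6 = 0 ∩ |CF|² = 2353/18]
   → C = (11/6, -5/6)
3. E_x = -1/2  [EB · CA = 1589/36 ∩ EA · DC = -77/12]
4. E_y = 4  [EB · CA = 1589/36 ∩ EA · DC = -77/12]
   → E = (-1/2, 4)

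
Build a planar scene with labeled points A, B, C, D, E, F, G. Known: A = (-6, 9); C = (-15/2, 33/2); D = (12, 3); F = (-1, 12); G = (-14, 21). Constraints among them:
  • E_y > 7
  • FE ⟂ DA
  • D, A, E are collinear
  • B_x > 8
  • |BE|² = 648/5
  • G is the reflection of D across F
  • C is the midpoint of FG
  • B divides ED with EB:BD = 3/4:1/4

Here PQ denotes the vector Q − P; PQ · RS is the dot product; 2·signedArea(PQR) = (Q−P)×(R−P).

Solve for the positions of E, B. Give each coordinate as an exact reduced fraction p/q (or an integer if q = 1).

1. E_x = -12/5  [D, A, E are collinear ∩ FE ⟂ DA]
2. E_y = 39/5  [D, A, E are collinear ∩ FE ⟂ DA]
   → E = (-12/5, 39/5)
3. B_x = 42/5  [B divides ED with EB:BD = 3/4:1/4]
4. B_y = 21/5  [B divides ED with EB:BD = 3/4:1/4]
   → B = (42/5, 21/5)

B = (42/5, 21/5)
E = (-12/5, 39/5)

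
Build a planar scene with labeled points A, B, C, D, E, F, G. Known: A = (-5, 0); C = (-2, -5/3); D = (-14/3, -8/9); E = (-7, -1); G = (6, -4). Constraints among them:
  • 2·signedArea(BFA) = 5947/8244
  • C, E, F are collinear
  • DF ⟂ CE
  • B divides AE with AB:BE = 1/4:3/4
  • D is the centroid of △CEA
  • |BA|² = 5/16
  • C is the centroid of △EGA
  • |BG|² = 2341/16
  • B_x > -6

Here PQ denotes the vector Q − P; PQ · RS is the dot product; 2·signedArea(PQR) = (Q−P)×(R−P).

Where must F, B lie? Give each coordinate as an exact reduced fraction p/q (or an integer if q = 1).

B = (-11/2, -1/4)
F = (-3244/687, -2687/2061)

1. F_x = -3244/687  [C, E, F are collinear ∩ DF ⟂ CE]
2. F_y = -2687/2061  [C, E, F are collinear ∩ DF ⟂ CE]
   → F = (-3244/687, -2687/2061)
3. B_x = -11/2  [B divides AE with AB:BE = 1/4:3/4]
4. B_y = -1/4  [B divides AE with AB:BE = 1/4:3/4]
   → B = (-11/2, -1/4)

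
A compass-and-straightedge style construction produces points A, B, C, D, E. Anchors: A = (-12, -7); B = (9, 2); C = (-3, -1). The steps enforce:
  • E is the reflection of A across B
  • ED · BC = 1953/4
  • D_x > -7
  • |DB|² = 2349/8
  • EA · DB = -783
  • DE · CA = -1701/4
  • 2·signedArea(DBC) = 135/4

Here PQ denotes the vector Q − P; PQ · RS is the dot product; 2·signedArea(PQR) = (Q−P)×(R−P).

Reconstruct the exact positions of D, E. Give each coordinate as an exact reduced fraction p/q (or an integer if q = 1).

1. E_x = 30  [E is the reflection of A across B]
2. E_y = 11  [E is the reflection of A across B]
   → E = (30, 11)
3. D_x = -27/4  [2·signedArea(DBC) = 135/4 ∩ DE · CA = -1701/4]
4. D_y = -19/4  [2·signedArea(DBC) = 135/4 ∩ DE · CA = -1701/4]
   → D = (-27/4, -19/4)

D = (-27/4, -19/4)
E = (30, 11)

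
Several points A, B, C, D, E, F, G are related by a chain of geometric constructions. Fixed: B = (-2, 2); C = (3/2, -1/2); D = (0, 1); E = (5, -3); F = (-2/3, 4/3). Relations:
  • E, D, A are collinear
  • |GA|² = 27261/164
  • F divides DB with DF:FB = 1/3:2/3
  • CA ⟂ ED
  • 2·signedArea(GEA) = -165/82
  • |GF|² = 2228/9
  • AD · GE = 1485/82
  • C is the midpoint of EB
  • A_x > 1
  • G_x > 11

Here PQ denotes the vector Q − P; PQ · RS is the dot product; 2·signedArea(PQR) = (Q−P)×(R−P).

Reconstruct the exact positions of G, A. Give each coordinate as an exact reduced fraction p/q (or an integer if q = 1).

1. A_x = 135/82  [E, D, A are collinear ∩ CA ⟂ ED]
2. A_y = -13/41  [E, D, A are collinear ∩ CA ⟂ ED]
   → A = (135/82, -13/41)
3. G_x = 12  [2·signedArea(GEA) = -165/82 ∩ AD · GE = 1485/82]
4. G_y = -8  [2·signedArea(GEA) = -165/82 ∩ AD · GE = 1485/82]
   → G = (12, -8)

A = (135/82, -13/41)
G = (12, -8)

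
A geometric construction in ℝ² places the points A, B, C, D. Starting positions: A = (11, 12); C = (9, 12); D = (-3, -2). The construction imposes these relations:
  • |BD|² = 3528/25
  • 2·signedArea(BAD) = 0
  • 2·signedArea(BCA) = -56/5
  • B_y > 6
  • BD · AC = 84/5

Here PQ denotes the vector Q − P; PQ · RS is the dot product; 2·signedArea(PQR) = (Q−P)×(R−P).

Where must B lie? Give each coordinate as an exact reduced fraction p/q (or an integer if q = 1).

1. B_x = 27/5  [2·signedArea(BAD) = 0 ∩ BD · AC = 84/5]
2. B_y = 32/5  [2·signedArea(BAD) = 0 ∩ BD · AC = 84/5]
   → B = (27/5, 32/5)

B = (27/5, 32/5)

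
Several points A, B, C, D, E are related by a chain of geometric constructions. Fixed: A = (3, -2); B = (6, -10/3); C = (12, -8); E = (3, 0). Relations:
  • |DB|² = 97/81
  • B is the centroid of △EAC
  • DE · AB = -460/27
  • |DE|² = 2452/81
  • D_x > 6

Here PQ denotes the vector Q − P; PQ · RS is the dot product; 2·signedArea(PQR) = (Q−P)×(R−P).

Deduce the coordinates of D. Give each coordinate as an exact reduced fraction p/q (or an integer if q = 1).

1. D_x = 7  [line -3·x + 4/3·y + 703/27 = 0 ∩ |DB|² = 97/81]
2. D_y = -34/9  [line -3·x + 4/3·y + 703/27 = 0 ∩ |DB|² = 97/81]
   → D = (7, -34/9)

D = (7, -34/9)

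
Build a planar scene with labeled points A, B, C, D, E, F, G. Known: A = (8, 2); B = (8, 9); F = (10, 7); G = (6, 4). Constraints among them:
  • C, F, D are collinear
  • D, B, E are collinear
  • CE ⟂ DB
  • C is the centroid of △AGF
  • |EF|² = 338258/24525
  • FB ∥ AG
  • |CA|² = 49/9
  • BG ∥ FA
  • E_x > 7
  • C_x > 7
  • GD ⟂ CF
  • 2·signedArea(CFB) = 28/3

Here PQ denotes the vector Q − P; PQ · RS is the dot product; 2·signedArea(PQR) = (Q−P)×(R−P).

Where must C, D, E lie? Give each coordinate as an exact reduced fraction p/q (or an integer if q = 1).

1. C_x = 8  [C is the centroid of △AGF]
2. C_y = 13/3  [C is the centroid of △AGF]
   → C = (8, 13/3)
3. D_x = 178/25  [C, F, D are collinear ∩ GD ⟂ CF]
4. D_y = 79/25  [C, F, D are collinear ∩ GD ⟂ CF]
   → D = (178/25, 79/25)
5. E_x = 59779/8175  [D, B, E are collinear ∩ CE ⟂ DB]
6. E_y = 36272/8175  [D, B, E are collinear ∩ CE ⟂ DB]
   → E = (59779/8175, 36272/8175)

C = (8, 13/3)
D = (178/25, 79/25)
E = (59779/8175, 36272/8175)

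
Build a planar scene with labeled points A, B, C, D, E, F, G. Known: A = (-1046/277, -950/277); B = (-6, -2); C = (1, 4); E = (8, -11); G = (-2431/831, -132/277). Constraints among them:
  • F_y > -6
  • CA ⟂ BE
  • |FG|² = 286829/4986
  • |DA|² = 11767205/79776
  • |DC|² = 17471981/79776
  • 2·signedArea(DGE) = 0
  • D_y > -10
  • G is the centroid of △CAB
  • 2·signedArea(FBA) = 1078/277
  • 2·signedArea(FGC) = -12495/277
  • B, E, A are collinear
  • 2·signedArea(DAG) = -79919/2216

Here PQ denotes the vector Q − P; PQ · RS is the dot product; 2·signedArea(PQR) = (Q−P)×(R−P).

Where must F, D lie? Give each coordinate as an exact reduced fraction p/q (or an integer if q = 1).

D = (44105/6648, -21461/2216)
F = (4217/1662, -3179/554)

1. F_x = 4217/1662  [2·signedArea(FBA) = 1078/277 ∩ 2·signedArea(FGC) = -12495/277]
2. F_y = -3179/554  [2·signedArea(FBA) = 1078/277 ∩ 2·signedArea(FGC) = -12495/277]
   → F = (4217/1662, -3179/554)
3. D_x = 44105/6648  [2·signedArea(DGE) = 0 ∩ 2·signedArea(DAG) = -79919/2216]
4. D_y = -21461/2216  [2·signedArea(DGE) = 0 ∩ 2·signedArea(DAG) = -79919/2216]
   → D = (44105/6648, -21461/2216)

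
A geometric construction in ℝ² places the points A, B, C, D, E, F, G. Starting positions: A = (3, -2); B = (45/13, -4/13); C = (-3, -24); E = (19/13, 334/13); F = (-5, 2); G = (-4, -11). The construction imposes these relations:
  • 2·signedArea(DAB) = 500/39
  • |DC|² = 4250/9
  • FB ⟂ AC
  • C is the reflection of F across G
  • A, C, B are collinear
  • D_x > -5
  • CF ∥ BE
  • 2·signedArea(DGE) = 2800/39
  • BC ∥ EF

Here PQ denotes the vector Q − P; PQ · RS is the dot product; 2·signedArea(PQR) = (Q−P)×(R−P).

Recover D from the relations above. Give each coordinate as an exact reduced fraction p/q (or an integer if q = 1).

D = (-14/3, -7/3)

1. D_x = -14/3  [2·signedArea(DAB) = 500/39 ∩ 2·signedArea(DGE) = 2800/39]
2. D_y = -7/3  [2·signedArea(DAB) = 500/39 ∩ 2·signedArea(DGE) = 2800/39]
   → D = (-14/3, -7/3)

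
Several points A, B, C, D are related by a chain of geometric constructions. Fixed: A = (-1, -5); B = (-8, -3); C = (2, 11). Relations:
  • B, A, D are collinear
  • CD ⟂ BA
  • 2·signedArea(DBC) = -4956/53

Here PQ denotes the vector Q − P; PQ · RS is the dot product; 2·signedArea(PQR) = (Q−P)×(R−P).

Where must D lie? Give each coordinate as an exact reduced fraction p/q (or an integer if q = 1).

D = (-130/53, -243/53)

1. D_x = -130/53  [B, A, D are collinear ∩ CD ⟂ BA]
2. D_y = -243/53  [B, A, D are collinear ∩ CD ⟂ BA]
   → D = (-130/53, -243/53)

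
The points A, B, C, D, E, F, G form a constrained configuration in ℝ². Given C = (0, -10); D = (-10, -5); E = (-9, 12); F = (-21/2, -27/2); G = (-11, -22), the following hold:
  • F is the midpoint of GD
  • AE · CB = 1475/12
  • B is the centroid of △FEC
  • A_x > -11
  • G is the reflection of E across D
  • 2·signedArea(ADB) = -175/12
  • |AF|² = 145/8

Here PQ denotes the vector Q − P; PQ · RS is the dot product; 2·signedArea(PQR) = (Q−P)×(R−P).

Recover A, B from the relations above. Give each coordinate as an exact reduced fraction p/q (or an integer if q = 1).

A = (-41/4, -37/4)
B = (-13/2, -23/6)

1. B_x = -13/2  [B is the centroid of △FEC]
2. B_y = -23/6  [B is the centroid of △FEC]
   → B = (-13/2, -23/6)
3. A_x = -41/4  [AE · CB = 1475/12 ∩ 2·signedArea(ADB) = -175/12]
4. A_y = -37/4  [AE · CB = 1475/12 ∩ 2·signedArea(ADB) = -175/12]
   → A = (-41/4, -37/4)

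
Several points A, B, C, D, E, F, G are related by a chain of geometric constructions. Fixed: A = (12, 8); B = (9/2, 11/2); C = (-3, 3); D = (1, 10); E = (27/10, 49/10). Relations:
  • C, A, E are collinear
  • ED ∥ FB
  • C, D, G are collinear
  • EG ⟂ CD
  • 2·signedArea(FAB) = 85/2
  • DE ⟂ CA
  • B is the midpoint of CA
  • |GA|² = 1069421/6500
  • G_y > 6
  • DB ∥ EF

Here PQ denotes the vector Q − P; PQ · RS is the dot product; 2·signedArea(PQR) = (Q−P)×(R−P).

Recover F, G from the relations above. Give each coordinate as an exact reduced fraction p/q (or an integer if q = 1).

1. F_x = 31/5  [ED ∥ FB ∩ DB ∥ EF]
2. F_y = 2/5  [ED ∥ FB ∩ DB ∥ EF]
   → F = (31/5, 2/5)
3. G_x = -253/325  [C, D, G are collinear ∩ EG ⟂ CD]
4. G_y = 4477/650  [C, D, G are collinear ∩ EG ⟂ CD]
   → G = (-253/325, 4477/650)

F = (31/5, 2/5)
G = (-253/325, 4477/650)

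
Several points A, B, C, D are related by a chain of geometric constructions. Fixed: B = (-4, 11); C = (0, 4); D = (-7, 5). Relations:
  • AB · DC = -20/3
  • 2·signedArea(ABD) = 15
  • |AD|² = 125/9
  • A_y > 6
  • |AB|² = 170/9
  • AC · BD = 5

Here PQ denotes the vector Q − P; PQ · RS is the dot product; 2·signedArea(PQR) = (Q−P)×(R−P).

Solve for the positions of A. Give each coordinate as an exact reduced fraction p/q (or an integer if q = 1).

A = (-11/3, 20/3)

1. A_x = -11/3  [AB · DC = -20/3 ∩ 2·signedArea(ABD) = 15]
2. A_y = 20/3  [AB · DC = -20/3 ∩ 2·signedArea(ABD) = 15]
   → A = (-11/3, 20/3)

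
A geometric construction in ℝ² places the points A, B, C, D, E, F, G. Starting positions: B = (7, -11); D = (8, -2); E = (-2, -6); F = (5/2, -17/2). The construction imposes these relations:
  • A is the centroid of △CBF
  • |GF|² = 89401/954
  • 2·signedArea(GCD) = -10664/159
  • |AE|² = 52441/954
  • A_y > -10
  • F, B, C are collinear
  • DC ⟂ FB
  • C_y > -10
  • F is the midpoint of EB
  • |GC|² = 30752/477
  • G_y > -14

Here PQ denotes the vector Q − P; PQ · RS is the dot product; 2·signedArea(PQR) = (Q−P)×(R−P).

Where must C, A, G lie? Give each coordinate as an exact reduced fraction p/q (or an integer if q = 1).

A = (475/106, -3053/318)
C = (209/53, -493/53)
G = (581/53, -2099/159)

1. C_x = 209/53  [F, B, C are collinear ∩ DC ⟂ FB]
2. C_y = -493/53  [F, B, C are collinear ∩ DC ⟂ FB]
   → C = (209/53, -493/53)
3. A_x = 475/106  [A is the centroid of △CBF]
4. A_y = -3053/318  [A is the centroid of △CBF]
   → A = (475/106, -3053/318)
5. G_x = 581/53  [line -387/53·x + 215/53·y + 21242/159 = 0 ∩ |GF|² = 89401/954]
6. G_y = -2099/159  [line -387/53·x + 215/53·y + 21242/159 = 0 ∩ |GF|² = 89401/954]
   → G = (581/53, -2099/159)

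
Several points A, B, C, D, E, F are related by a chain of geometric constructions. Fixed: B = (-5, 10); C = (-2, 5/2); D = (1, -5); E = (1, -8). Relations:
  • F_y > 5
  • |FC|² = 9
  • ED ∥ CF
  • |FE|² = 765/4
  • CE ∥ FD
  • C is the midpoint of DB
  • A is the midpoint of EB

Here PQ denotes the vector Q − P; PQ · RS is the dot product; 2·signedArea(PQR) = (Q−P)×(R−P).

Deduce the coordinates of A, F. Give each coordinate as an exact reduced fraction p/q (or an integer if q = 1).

A = (-2, 1)
F = (-2, 11/2)

1. A_x = -2  [A is the midpoint of EB]
2. A_y = 1  [A is the midpoint of EB]
   → A = (-2, 1)
3. F_x = -2  [CE ∥ FD ∩ ED ∥ CF]
4. F_y = 11/2  [CE ∥ FD ∩ ED ∥ CF]
   → F = (-2, 11/2)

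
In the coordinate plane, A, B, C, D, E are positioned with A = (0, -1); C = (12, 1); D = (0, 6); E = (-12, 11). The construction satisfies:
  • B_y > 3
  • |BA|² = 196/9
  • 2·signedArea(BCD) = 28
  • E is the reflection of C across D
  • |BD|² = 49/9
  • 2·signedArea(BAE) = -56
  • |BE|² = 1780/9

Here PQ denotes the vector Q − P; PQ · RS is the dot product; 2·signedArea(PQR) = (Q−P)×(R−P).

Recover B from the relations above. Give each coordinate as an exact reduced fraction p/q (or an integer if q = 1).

B = (0, 11/3)

1. B_x = 0  [2·signedArea(BAE) = -56 ∩ 2·signedArea(BCD) = 28]
2. B_y = 11/3  [2·signedArea(BAE) = -56 ∩ 2·signedArea(BCD) = 28]
   → B = (0, 11/3)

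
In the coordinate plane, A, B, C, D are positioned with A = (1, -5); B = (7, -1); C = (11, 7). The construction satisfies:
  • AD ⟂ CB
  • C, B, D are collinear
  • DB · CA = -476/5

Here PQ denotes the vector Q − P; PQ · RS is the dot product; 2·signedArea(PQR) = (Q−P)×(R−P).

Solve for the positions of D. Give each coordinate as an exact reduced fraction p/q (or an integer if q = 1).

D = (21/5, -33/5)

1. D_x = 21/5  [C, B, D are collinear ∩ AD ⟂ CB]
2. D_y = -33/5  [C, B, D are collinear ∩ AD ⟂ CB]
   → D = (21/5, -33/5)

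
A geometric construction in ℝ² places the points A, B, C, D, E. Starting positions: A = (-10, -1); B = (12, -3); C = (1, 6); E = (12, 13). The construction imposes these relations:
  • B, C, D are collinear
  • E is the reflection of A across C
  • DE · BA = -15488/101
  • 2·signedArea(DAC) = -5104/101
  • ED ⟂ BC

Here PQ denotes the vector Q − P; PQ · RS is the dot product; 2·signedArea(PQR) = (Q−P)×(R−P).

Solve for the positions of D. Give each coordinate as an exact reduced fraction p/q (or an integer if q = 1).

D = (420/101, 345/101)

1. D_x = 420/101  [B, C, D are collinear ∩ ED ⟂ BC]
2. D_y = 345/101  [B, C, D are collinear ∩ ED ⟂ BC]
   → D = (420/101, 345/101)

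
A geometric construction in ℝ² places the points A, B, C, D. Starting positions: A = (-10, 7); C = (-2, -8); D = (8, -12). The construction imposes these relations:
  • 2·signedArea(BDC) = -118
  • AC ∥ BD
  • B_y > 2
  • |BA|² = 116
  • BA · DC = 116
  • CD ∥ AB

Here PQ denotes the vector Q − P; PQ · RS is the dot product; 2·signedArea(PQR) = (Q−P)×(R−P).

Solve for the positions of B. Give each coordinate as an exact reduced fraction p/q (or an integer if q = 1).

B = (0, 3)

1. B_x = 0  [AC ∥ BD ∩ CD ∥ AB]
2. B_y = 3  [AC ∥ BD ∩ CD ∥ AB]
   → B = (0, 3)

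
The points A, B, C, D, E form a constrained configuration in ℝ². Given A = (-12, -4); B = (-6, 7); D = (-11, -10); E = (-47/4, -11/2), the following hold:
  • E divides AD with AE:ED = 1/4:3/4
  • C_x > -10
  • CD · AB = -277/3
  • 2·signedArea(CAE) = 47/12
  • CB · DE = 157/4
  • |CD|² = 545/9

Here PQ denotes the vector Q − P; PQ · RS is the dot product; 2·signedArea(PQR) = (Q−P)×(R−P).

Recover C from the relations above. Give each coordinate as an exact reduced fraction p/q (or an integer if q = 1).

1. C_x = -29/3  [CD · AB = -277/3 ∩ 2·signedArea(CAE) = 47/12]
2. C_y = -7/3  [CD · AB = -277/3 ∩ 2·signedArea(CAE) = 47/12]
   → C = (-29/3, -7/3)

C = (-29/3, -7/3)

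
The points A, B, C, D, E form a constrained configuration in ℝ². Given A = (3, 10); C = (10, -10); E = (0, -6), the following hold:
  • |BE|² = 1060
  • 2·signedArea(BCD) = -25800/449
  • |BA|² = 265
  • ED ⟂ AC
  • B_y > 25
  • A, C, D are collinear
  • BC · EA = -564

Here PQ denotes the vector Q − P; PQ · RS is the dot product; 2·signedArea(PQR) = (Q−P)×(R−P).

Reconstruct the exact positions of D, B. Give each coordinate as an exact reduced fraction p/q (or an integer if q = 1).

B = (6, 26)
D = (3440/449, -1490/449)

1. D_x = 3440/449  [A, C, D are collinear ∩ ED ⟂ AC]
2. D_y = -1490/449  [A, C, D are collinear ∩ ED ⟂ AC]
   → D = (3440/449, -1490/449)
3. B_x = 6  [2·signedArea(BCD) = -25800/449 ∩ BC · EA = -564]
4. B_y = 26  [2·signedArea(BCD) = -25800/449 ∩ BC · EA = -564]
   → B = (6, 26)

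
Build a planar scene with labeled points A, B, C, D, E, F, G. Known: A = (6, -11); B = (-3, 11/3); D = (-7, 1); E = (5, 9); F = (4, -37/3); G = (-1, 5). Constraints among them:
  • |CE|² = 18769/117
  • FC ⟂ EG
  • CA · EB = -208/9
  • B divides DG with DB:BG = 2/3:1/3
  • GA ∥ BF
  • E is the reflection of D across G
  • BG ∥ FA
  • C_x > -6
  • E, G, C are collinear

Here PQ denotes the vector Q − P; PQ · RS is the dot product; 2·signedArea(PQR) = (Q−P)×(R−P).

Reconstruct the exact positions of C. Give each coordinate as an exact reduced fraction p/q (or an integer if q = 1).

C = (-72/13, 77/39)

1. C_x = -72/13  [E, G, C are collinear ∩ FC ⟂ EG]
2. C_y = 77/39  [E, G, C are collinear ∩ FC ⟂ EG]
   → C = (-72/13, 77/39)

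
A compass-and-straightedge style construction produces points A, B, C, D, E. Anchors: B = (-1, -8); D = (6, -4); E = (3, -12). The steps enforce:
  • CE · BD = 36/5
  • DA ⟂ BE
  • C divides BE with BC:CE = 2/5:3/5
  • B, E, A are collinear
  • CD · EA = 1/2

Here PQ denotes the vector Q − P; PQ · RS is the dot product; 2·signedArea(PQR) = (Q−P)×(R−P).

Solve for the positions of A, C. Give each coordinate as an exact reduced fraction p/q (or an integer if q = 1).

A = (1/2, -19/2)
C = (3/5, -48/5)

1. A_x = 1/2  [B, E, A are collinear ∩ DA ⟂ BE]
2. A_y = -19/2  [B, E, A are collinear ∩ DA ⟂ BE]
   → A = (1/2, -19/2)
3. C_x = 3/5  [C divides BE with BC:CE = 2/5:3/5]
4. C_y = -48/5  [C divides BE with BC:CE = 2/5:3/5]
   → C = (3/5, -48/5)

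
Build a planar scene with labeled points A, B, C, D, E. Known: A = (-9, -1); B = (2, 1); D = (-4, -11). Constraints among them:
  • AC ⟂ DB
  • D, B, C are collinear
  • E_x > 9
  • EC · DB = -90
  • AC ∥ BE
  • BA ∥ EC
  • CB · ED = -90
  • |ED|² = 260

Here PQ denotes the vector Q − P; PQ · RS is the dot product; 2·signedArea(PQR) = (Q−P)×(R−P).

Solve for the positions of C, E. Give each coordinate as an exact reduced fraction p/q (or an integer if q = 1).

1. C_x = -1  [D, B, C are collinear ∩ AC ⟂ DB]
2. C_y = -5  [D, B, C are collinear ∩ AC ⟂ DB]
   → C = (-1, -5)
3. E_x = 10  [BA ∥ EC ∩ AC ∥ BE]
4. E_y = -3  [BA ∥ EC ∩ AC ∥ BE]
   → E = (10, -3)

C = (-1, -5)
E = (10, -3)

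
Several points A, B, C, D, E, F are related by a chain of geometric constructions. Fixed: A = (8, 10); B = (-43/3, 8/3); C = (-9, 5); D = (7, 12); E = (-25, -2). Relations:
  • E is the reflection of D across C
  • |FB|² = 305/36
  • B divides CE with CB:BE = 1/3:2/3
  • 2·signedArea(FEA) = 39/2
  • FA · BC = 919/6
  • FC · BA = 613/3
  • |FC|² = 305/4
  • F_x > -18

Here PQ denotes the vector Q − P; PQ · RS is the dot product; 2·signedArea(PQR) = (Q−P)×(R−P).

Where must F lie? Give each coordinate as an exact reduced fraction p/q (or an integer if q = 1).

1. F_x = -17  [2·signedArea(FEA) = 39/2 ∩ FC · BA = 613/3]
2. F_y = 3/2  [2·signedArea(FEA) = 39/2 ∩ FC · BA = 613/3]
   → F = (-17, 3/2)

F = (-17, 3/2)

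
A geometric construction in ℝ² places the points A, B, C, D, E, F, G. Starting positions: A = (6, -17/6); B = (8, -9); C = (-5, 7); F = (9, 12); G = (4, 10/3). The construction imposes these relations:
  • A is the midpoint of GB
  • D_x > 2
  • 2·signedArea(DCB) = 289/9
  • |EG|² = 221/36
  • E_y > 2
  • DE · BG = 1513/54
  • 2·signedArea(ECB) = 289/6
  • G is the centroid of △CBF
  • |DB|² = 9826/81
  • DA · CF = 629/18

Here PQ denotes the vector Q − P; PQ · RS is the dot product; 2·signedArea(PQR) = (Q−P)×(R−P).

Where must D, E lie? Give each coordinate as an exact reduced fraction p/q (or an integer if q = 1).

D = (7/3, 4/9)
E = (5/3, 5/2)

1. D_x = 7/3  [DA · CF = 629/18 ∩ 2·signedArea(DCB) = 289/9]
2. D_y = 4/9  [DA · CF = 629/18 ∩ 2·signedArea(DCB) = 289/9]
   → D = (7/3, 4/9)
3. E_x = 5/3  [2·signedArea(ECB) = 289/6 ∩ DE · BG = 1513/54]
4. E_y = 5/2  [2·signedArea(ECB) = 289/6 ∩ DE · BG = 1513/54]
   → E = (5/3, 5/2)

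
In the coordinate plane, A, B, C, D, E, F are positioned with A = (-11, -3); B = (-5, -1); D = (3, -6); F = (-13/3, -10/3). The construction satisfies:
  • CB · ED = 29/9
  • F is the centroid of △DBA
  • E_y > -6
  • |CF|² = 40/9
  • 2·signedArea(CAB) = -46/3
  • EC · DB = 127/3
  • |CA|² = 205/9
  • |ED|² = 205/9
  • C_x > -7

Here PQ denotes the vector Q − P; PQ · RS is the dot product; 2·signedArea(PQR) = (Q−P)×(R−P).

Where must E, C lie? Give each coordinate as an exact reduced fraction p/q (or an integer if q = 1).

C = (-19/3, -4)
E = (-5/3, -5)

1. C_x = -19/3  [line -2·x + 6·y + 34/3 = 0 ∩ |CA|² = 205/9]
2. C_y = -4  [line -2·x + 6·y + 34/3 = 0 ∩ |CA|² = 205/9]
   → C = (-19/3, -4)
3. E_x = -5/3  [EC · DB = 127/3 ∩ CB · ED = 29/9]
4. E_y = -5  [EC · DB = 127/3 ∩ CB · ED = 29/9]
   → E = (-5/3, -5)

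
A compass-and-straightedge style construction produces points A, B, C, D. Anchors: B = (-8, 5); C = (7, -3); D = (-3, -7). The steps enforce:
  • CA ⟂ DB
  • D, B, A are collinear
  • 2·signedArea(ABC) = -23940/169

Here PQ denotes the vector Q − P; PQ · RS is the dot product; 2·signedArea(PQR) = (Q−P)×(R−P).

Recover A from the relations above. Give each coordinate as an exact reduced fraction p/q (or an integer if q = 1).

1. A_x = -497/169  [D, B, A are collinear ∩ CA ⟂ DB]
2. A_y = -1207/169  [D, B, A are collinear ∩ CA ⟂ DB]
   → A = (-497/169, -1207/169)

A = (-497/169, -1207/169)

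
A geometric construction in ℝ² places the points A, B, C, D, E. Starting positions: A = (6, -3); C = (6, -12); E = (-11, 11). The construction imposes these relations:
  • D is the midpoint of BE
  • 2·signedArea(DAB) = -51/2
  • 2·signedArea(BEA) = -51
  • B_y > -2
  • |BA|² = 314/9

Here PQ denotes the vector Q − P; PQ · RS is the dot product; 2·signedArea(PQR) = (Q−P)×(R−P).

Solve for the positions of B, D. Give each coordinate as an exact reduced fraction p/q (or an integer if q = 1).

B = (1/3, -4/3)
D = (-16/3, 29/6)

1. B_x = 1/3  [line 14·x + 17·y + 18 = 0 ∩ |BA|² = 314/9]
2. B_y = -4/3  [line 14·x + 17·y + 18 = 0 ∩ |BA|² = 314/9]
   → B = (1/3, -4/3)
3. D_x = -16/3  [D is the midpoint of BE]
4. D_y = 29/6  [D is the midpoint of BE]
   → D = (-16/3, 29/6)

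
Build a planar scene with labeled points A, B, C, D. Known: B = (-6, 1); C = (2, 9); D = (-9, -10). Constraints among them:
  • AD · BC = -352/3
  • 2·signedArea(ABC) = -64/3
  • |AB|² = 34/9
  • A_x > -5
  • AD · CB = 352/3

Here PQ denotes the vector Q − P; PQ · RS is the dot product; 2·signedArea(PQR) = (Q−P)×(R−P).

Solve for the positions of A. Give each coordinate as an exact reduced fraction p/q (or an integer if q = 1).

1. A_x = -13/3  [AD · BC = -352/3 ∩ 2·signedArea(ABC) = -64/3]
2. A_y = 0  [AD · BC = -352/3 ∩ 2·signedArea(ABC) = -64/3]
   → A = (-13/3, 0)

A = (-13/3, 0)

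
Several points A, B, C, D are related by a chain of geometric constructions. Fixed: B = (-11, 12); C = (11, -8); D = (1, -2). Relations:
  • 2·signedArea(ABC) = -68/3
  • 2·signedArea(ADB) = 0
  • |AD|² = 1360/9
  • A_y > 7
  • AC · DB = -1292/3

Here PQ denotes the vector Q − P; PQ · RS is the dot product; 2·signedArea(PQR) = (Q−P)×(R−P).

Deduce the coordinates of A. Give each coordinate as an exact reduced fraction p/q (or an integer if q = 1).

1. A_x = -7  [2·signedArea(ADB) = 0 ∩ AC · DB = -1292/3]
2. A_y = 22/3  [2·signedArea(ADB) = 0 ∩ AC · DB = -1292/3]
   → A = (-7, 22/3)

A = (-7, 22/3)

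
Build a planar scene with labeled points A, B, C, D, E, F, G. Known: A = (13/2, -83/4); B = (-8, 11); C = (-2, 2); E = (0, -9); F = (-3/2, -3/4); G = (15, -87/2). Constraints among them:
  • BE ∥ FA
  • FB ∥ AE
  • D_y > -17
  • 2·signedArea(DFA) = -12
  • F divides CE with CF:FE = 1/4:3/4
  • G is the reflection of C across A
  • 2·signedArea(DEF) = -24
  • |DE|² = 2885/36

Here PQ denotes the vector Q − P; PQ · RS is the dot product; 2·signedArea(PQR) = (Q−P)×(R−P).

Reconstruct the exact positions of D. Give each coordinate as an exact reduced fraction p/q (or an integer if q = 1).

1. D_x = 13/3  [2·signedArea(DFA) = -12 ∩ 2·signedArea(DEF) = -24]
2. D_y = -101/6  [2·signedArea(DFA) = -12 ∩ 2·signedArea(DEF) = -24]
   → D = (13/3, -101/6)

D = (13/3, -101/6)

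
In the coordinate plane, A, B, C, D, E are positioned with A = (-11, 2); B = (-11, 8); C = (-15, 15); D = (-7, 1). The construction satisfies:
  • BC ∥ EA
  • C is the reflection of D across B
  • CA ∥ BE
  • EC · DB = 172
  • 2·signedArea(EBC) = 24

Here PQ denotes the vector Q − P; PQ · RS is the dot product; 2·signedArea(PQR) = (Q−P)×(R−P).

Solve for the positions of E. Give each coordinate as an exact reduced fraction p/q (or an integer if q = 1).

E = (-7, -5)

1. E_x = -7  [BC ∥ EA ∩ CA ∥ BE]
2. E_y = -5  [BC ∥ EA ∩ CA ∥ BE]
   → E = (-7, -5)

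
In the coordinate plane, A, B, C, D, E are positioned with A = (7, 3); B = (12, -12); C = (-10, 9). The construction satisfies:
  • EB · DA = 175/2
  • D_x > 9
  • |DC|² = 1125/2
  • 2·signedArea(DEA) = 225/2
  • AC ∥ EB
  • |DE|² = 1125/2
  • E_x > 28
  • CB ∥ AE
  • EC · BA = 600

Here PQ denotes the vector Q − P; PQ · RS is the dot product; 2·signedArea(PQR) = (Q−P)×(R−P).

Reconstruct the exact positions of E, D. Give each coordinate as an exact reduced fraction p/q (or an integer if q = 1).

1. E_x = 29  [AC ∥ EB ∩ CB ∥ AE]
2. E_y = -18  [AC ∥ EB ∩ CB ∥ AE]
   → E = (29, -18)
3. D_x = 19/2  [2·signedArea(DEA) = 225/2 ∩ EB · DA = 175/2]
4. D_y = -9/2  [2·signedArea(DEA) = 225/2 ∩ EB · DA = 175/2]
   → D = (19/2, -9/2)

D = (19/2, -9/2)
E = (29, -18)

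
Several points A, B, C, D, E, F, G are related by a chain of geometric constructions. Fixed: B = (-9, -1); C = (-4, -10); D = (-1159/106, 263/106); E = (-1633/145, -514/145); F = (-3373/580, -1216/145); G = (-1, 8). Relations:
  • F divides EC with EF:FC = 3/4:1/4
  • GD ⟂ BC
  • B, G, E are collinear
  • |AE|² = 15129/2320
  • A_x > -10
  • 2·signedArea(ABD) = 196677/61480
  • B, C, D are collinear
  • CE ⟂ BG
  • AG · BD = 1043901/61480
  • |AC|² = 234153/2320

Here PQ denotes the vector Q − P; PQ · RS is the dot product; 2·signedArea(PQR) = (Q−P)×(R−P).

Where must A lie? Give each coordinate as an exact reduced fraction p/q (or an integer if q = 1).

1. A_x = -1387/145  [2·signedArea(ABD) = 196677/61480 ∩ AG · BD = 1043901/61480]
2. A_y = -949/580  [2·signedArea(ABD) = 196677/61480 ∩ AG · BD = 1043901/61480]
   → A = (-1387/145, -949/580)

A = (-1387/145, -949/580)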